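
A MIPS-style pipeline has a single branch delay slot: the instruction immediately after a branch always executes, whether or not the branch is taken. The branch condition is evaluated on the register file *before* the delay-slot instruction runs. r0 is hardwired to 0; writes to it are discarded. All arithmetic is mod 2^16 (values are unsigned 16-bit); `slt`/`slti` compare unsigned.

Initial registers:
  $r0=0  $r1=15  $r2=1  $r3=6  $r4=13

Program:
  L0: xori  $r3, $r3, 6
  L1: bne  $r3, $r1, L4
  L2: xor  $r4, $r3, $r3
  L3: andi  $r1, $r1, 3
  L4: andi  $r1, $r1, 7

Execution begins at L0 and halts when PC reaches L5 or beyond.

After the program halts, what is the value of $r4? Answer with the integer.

0

[0] xori  $r3, $r3, 6  →  {$r0:0, $r1:15, $r2:1, $r3:0, $r4:13}
[1] bne  $r3, $r1, L4  →  {$r0:0, $r1:15, $r2:1, $r3:0, $r4:13}  ⟨branch taken⟩
[2] xor  $r4, $r3, $r3  →  {$r0:0, $r1:15, $r2:1, $r3:0, $r4:0}
[4] andi  $r1, $r1, 7  →  {$r0:0, $r1:7, $r2:1, $r3:0, $r4:0}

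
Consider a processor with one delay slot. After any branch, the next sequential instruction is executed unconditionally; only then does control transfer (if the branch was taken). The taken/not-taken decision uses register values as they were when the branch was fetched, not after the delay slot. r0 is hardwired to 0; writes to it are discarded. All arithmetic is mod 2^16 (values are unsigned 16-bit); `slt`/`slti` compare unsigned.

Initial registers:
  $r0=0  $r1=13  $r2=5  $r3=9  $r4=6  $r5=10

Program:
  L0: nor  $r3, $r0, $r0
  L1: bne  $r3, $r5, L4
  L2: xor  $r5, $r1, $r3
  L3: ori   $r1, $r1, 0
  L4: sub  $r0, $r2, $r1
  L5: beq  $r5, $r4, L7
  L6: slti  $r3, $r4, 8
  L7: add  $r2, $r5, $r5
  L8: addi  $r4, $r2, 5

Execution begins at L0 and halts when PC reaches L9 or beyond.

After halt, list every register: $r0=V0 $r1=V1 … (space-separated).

PC=0  nor  $r3, $r0, $r0     | $r0=0 $r1=13 $r2=5 $r3=65535 $r4=6 $r5=10
PC=1  bne  $r3, $r5, L4      | $r0=0 $r1=13 $r2=5 $r3=65535 $r4=6 $r5=10  [TAKEN]
PC=2  xor  $r5, $r1, $r3     | $r0=0 $r1=13 $r2=5 $r3=65535 $r4=6 $r5=65522
PC=4  sub  $r0, $r2, $r1     | $r0=0 $r1=13 $r2=5 $r3=65535 $r4=6 $r5=65522
PC=5  beq  $r5, $r4, L7      | $r0=0 $r1=13 $r2=5 $r3=65535 $r4=6 $r5=65522  [not taken]
PC=6  slti  $r3, $r4, 8      | $r0=0 $r1=13 $r2=5 $r3=1 $r4=6 $r5=65522
PC=7  add  $r2, $r5, $r5     | $r0=0 $r1=13 $r2=65508 $r3=1 $r4=6 $r5=65522
PC=8  addi  $r4, $r2, 5      | $r0=0 $r1=13 $r2=65508 $r3=1 $r4=65513 $r5=65522

$r0=0 $r1=13 $r2=65508 $r3=1 $r4=65513 $r5=65522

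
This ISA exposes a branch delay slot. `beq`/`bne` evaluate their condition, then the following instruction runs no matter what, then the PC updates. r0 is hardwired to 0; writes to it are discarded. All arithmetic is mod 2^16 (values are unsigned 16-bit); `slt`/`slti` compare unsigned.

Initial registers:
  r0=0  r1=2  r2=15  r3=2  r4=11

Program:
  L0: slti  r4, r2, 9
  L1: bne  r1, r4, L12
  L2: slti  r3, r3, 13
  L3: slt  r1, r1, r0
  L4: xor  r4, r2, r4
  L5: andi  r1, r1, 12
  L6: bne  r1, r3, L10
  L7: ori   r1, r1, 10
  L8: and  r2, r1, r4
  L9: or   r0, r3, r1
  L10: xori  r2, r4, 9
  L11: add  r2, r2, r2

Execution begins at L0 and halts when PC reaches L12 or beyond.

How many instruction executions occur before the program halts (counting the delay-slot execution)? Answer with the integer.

3

#0 slti  r4, r2, 9 ; 0/2/15/2/0
#1 bne  r1, r4, L12 ; 0/2/15/2/0 ; →target
#2 slti  r3, r3, 13 ; 0/2/15/1/0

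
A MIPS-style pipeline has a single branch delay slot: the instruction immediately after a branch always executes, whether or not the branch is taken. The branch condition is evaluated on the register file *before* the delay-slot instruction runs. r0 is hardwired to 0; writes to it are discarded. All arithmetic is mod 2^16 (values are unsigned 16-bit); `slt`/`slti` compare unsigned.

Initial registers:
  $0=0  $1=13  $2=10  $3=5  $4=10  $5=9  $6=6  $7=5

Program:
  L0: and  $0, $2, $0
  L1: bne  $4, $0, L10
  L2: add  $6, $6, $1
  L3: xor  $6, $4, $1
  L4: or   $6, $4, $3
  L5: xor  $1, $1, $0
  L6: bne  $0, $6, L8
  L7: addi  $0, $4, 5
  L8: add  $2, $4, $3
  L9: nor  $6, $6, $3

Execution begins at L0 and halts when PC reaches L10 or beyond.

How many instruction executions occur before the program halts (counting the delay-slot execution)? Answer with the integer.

3

  step pc=0: and  $0, $2, $0  regs=(0,13,10,5,10,9,6,5)
  step pc=1: bne  $4, $0, L10  cond=T  regs=(0,13,10,5,10,9,6,5)
  step pc=2: add  $6, $6, $1  regs=(0,13,10,5,10,9,19,5)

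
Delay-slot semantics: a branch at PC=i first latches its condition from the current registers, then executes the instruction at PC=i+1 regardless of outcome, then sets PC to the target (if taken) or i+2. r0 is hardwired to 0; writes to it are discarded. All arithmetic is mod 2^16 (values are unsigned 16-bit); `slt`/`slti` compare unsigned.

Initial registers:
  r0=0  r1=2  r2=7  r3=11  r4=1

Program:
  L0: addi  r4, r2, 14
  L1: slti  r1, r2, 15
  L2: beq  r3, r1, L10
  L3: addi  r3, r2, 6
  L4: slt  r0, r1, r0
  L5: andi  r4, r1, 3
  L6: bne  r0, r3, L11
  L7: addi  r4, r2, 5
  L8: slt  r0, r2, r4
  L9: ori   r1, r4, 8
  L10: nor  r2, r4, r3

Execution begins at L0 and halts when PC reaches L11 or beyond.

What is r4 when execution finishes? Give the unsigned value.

  step pc=0: addi  r4, r2, 14  regs=(0,2,7,11,21)
  step pc=1: slti  r1, r2, 15  regs=(0,1,7,11,21)
  step pc=2: beq  r3, r1, L10  cond=F  regs=(0,1,7,11,21)
  step pc=3: addi  r3, r2, 6  regs=(0,1,7,13,21)
  step pc=4: slt  r0, r1, r0  regs=(0,1,7,13,21)
  step pc=5: andi  r4, r1, 3  regs=(0,1,7,13,1)
  step pc=6: bne  r0, r3, L11  cond=T  regs=(0,1,7,13,1)
  step pc=7: addi  r4, r2, 5  regs=(0,1,7,13,12)

12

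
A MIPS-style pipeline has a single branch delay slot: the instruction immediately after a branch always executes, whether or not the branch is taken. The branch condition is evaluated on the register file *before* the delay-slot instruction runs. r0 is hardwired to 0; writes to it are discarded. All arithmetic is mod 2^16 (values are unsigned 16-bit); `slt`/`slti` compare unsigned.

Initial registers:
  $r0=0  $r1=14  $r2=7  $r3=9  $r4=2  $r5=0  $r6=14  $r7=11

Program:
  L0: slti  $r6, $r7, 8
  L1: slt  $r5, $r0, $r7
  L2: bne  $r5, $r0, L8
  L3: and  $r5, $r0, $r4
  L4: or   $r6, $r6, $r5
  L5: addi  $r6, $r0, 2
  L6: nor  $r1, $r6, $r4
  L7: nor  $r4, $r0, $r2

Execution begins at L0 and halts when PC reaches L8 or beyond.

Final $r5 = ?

0

PC=0  slti  $r6, $r7, 8      | $r0=0 $r1=14 $r2=7 $r3=9 $r4=2 $r5=0 $r6=0 $r7=11
PC=1  slt  $r5, $r0, $r7     | $r0=0 $r1=14 $r2=7 $r3=9 $r4=2 $r5=1 $r6=0 $r7=11
PC=2  bne  $r5, $r0, L8      | $r0=0 $r1=14 $r2=7 $r3=9 $r4=2 $r5=1 $r6=0 $r7=11  [TAKEN]
PC=3  and  $r5, $r0, $r4     | $r0=0 $r1=14 $r2=7 $r3=9 $r4=2 $r5=0 $r6=0 $r7=11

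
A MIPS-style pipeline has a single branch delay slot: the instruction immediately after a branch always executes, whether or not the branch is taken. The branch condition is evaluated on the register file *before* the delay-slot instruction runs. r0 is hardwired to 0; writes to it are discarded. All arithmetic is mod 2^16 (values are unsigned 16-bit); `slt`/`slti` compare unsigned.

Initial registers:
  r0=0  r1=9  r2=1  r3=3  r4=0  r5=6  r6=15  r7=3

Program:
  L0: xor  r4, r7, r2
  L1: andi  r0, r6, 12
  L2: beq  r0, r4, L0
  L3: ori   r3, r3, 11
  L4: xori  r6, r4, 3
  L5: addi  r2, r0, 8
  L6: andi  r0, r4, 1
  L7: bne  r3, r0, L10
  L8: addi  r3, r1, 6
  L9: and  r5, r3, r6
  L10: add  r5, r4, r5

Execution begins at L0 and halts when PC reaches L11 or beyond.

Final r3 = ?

  step pc=0: xor  r4, r7, r2  regs=(0,9,1,3,2,6,15,3)
  step pc=1: andi  r0, r6, 12  regs=(0,9,1,3,2,6,15,3)
  step pc=2: beq  r0, r4, L0  cond=F  regs=(0,9,1,3,2,6,15,3)
  step pc=3: ori   r3, r3, 11  regs=(0,9,1,11,2,6,15,3)
  step pc=4: xori  r6, r4, 3  regs=(0,9,1,11,2,6,1,3)
  step pc=5: addi  r2, r0, 8  regs=(0,9,8,11,2,6,1,3)
  step pc=6: andi  r0, r4, 1  regs=(0,9,8,11,2,6,1,3)
  step pc=7: bne  r3, r0, L10  cond=T  regs=(0,9,8,11,2,6,1,3)
  step pc=8: addi  r3, r1, 6  regs=(0,9,8,15,2,6,1,3)
  step pc=10: add  r5, r4, r5  regs=(0,9,8,15,2,8,1,3)

15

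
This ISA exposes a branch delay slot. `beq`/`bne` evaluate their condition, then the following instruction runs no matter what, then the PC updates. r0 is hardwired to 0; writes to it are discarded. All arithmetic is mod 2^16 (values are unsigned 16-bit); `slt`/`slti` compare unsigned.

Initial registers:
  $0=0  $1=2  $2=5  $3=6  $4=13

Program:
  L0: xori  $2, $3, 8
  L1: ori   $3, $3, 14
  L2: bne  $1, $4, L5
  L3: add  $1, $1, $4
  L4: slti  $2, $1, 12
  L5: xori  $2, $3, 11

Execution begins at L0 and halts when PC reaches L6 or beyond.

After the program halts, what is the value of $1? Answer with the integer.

15

  step pc=0: xori  $2, $3, 8  regs=(0,2,14,6,13)
  step pc=1: ori   $3, $3, 14  regs=(0,2,14,14,13)
  step pc=2: bne  $1, $4, L5  cond=T  regs=(0,2,14,14,13)
  step pc=3: add  $1, $1, $4  regs=(0,15,14,14,13)
  step pc=5: xori  $2, $3, 11  regs=(0,15,5,14,13)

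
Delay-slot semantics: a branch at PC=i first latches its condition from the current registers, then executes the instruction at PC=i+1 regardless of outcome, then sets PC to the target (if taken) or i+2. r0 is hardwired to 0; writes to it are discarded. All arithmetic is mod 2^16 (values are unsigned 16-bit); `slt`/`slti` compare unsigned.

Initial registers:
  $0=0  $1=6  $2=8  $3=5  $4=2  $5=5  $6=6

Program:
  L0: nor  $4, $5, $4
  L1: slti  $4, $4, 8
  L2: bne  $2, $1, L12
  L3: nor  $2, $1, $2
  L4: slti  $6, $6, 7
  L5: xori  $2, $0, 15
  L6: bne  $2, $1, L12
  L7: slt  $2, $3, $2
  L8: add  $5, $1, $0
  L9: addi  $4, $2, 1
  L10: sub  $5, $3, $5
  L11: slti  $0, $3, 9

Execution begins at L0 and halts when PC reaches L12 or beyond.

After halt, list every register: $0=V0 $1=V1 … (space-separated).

PC=0  nor  $4, $5, $4        | $0=0 $1=6 $2=8 $3=5 $4=65528 $5=5 $6=6
PC=1  slti  $4, $4, 8        | $0=0 $1=6 $2=8 $3=5 $4=0 $5=5 $6=6
PC=2  bne  $2, $1, L12       | $0=0 $1=6 $2=8 $3=5 $4=0 $5=5 $6=6  [TAKEN]
PC=3  nor  $2, $1, $2        | $0=0 $1=6 $2=65521 $3=5 $4=0 $5=5 $6=6

$0=0 $1=6 $2=65521 $3=5 $4=0 $5=5 $6=6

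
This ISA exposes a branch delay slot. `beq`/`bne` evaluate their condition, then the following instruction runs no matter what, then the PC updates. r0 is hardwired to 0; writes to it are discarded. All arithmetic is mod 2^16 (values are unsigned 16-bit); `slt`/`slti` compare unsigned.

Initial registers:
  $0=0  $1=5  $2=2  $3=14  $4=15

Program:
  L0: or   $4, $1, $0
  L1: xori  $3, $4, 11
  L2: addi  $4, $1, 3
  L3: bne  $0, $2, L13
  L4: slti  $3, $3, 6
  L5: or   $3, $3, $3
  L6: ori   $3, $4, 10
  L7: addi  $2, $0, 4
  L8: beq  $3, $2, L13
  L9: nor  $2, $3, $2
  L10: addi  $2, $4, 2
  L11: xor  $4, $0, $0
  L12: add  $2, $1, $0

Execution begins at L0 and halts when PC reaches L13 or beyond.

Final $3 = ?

0

#0 or   $4, $1, $0 ; 0/5/2/14/5
#1 xori  $3, $4, 11 ; 0/5/2/14/5
#2 addi  $4, $1, 3 ; 0/5/2/14/8
#3 bne  $0, $2, L13 ; 0/5/2/14/8 ; →target
#4 slti  $3, $3, 6 ; 0/5/2/0/8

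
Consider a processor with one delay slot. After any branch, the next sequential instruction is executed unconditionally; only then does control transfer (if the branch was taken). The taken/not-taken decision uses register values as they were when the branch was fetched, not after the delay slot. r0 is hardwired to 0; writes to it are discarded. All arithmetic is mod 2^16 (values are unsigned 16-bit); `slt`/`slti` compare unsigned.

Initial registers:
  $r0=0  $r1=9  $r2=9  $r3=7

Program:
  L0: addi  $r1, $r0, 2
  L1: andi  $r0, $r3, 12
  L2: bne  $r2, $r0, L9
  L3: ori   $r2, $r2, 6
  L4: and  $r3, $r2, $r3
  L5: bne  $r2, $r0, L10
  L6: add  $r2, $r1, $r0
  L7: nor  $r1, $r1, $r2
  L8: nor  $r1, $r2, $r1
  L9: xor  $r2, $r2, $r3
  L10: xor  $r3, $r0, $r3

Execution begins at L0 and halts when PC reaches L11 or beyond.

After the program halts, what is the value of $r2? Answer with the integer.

8

PC=0  addi  $r1, $r0, 2      | $r0=0 $r1=2 $r2=9 $r3=7
PC=1  andi  $r0, $r3, 12     | $r0=0 $r1=2 $r2=9 $r3=7
PC=2  bne  $r2, $r0, L9      | $r0=0 $r1=2 $r2=9 $r3=7  [TAKEN]
PC=3  ori   $r2, $r2, 6      | $r0=0 $r1=2 $r2=15 $r3=7
PC=9  xor  $r2, $r2, $r3     | $r0=0 $r1=2 $r2=8 $r3=7
PC=10 xor  $r3, $r0, $r3     | $r0=0 $r1=2 $r2=8 $r3=7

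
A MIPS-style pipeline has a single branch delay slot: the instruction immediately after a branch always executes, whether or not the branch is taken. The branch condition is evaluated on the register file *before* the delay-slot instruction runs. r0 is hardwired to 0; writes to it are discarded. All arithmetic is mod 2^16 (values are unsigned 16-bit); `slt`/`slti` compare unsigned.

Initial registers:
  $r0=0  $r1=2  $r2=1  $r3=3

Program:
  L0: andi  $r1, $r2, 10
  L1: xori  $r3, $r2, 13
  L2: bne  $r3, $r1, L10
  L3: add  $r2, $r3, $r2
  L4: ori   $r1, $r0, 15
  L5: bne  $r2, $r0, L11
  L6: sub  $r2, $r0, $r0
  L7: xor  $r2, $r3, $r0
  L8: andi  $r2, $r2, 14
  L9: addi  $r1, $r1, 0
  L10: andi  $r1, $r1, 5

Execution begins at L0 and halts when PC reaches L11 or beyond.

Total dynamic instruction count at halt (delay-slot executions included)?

5

[0] andi  $r1, $r2, 10  →  {$r0:0, $r1:0, $r2:1, $r3:3}
[1] xori  $r3, $r2, 13  →  {$r0:0, $r1:0, $r2:1, $r3:12}
[2] bne  $r3, $r1, L10  →  {$r0:0, $r1:0, $r2:1, $r3:12}  ⟨branch taken⟩
[3] add  $r2, $r3, $r2  →  {$r0:0, $r1:0, $r2:13, $r3:12}
[10] andi  $r1, $r1, 5  →  {$r0:0, $r1:0, $r2:13, $r3:12}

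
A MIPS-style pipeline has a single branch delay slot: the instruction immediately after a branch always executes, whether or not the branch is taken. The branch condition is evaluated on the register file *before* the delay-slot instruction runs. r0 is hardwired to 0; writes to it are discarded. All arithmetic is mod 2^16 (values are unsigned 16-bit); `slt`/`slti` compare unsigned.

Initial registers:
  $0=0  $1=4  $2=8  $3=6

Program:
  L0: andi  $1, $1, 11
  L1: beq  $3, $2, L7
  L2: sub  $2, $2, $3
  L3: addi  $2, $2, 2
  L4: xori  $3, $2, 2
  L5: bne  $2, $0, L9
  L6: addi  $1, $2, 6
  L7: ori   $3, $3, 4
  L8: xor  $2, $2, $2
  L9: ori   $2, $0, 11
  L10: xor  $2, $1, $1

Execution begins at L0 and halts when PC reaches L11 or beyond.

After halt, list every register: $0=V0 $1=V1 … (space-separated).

$0=0 $1=10 $2=0 $3=6

  step pc=0: andi  $1, $1, 11  regs=(0,0,8,6)
  step pc=1: beq  $3, $2, L7  cond=F  regs=(0,0,8,6)
  step pc=2: sub  $2, $2, $3  regs=(0,0,2,6)
  step pc=3: addi  $2, $2, 2  regs=(0,0,4,6)
  step pc=4: xori  $3, $2, 2  regs=(0,0,4,6)
  step pc=5: bne  $2, $0, L9  cond=T  regs=(0,0,4,6)
  step pc=6: addi  $1, $2, 6  regs=(0,10,4,6)
  step pc=9: ori   $2, $0, 11  regs=(0,10,11,6)
  step pc=10: xor  $2, $1, $1  regs=(0,10,0,6)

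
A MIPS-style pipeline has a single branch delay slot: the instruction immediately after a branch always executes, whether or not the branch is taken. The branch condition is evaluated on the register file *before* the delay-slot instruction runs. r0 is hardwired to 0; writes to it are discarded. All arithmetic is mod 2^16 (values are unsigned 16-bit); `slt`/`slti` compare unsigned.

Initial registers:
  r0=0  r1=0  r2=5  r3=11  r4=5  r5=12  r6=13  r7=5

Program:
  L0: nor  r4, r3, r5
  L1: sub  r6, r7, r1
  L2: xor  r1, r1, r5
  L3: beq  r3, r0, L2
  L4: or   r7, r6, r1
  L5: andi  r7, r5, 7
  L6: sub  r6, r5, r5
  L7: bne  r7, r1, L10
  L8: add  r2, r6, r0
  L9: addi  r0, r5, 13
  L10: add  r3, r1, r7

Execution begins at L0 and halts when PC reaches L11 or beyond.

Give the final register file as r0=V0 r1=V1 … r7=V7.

#0 nor  r4, r3, r5 ; 0/0/5/11/65520/12/13/5
#1 sub  r6, r7, r1 ; 0/0/5/11/65520/12/5/5
#2 xor  r1, r1, r5 ; 0/12/5/11/65520/12/5/5
#3 beq  r3, r0, L2 ; 0/12/5/11/65520/12/5/5 ; →fallthru
#4 or   r7, r6, r1 ; 0/12/5/11/65520/12/5/13
#5 andi  r7, r5, 7 ; 0/12/5/11/65520/12/5/4
#6 sub  r6, r5, r5 ; 0/12/5/11/65520/12/0/4
#7 bne  r7, r1, L10 ; 0/12/5/11/65520/12/0/4 ; →target
#8 add  r2, r6, r0 ; 0/12/0/11/65520/12/0/4
#10 add  r3, r1, r7 ; 0/12/0/16/65520/12/0/4

r0=0 r1=12 r2=0 r3=16 r4=65520 r5=12 r6=0 r7=4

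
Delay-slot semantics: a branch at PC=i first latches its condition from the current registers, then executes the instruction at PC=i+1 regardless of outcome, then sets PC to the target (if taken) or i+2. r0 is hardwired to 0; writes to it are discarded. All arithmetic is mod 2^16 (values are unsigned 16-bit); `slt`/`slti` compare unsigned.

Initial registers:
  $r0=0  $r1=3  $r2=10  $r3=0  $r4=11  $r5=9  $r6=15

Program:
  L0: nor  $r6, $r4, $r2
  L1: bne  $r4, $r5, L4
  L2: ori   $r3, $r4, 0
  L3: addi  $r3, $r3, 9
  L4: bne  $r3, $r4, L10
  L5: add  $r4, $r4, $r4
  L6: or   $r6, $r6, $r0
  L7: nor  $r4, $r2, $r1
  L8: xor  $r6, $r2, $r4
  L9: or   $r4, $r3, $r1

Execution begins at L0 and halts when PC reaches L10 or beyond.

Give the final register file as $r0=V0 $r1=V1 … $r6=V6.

$r0=0 $r1=3 $r2=10 $r3=11 $r4=11 $r5=9 $r6=65534

#0 nor  $r6, $r4, $r2 ; 0/3/10/0/11/9/65524
#1 bne  $r4, $r5, L4 ; 0/3/10/0/11/9/65524 ; →target
#2 ori   $r3, $r4, 0 ; 0/3/10/11/11/9/65524
#4 bne  $r3, $r4, L10 ; 0/3/10/11/11/9/65524 ; →fallthru
#5 add  $r4, $r4, $r4 ; 0/3/10/11/22/9/65524
#6 or   $r6, $r6, $r0 ; 0/3/10/11/22/9/65524
#7 nor  $r4, $r2, $r1 ; 0/3/10/11/65524/9/65524
#8 xor  $r6, $r2, $r4 ; 0/3/10/11/65524/9/65534
#9 or   $r4, $r3, $r1 ; 0/3/10/11/11/9/65534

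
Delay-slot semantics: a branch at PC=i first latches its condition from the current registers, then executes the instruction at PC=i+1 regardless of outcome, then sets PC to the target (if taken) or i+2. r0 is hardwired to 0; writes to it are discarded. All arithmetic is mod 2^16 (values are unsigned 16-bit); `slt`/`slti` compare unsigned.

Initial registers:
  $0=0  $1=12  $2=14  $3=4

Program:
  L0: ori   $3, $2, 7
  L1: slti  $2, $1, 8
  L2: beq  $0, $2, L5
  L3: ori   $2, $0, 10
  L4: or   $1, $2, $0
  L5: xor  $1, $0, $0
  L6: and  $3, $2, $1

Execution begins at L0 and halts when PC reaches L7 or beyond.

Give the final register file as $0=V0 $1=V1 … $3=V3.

$0=0 $1=0 $2=10 $3=0

[0] ori   $3, $2, 7  →  {$0:0, $1:12, $2:14, $3:15}
[1] slti  $2, $1, 8  →  {$0:0, $1:12, $2:0, $3:15}
[2] beq  $0, $2, L5  →  {$0:0, $1:12, $2:0, $3:15}  ⟨branch taken⟩
[3] ori   $2, $0, 10  →  {$0:0, $1:12, $2:10, $3:15}
[5] xor  $1, $0, $0  →  {$0:0, $1:0, $2:10, $3:15}
[6] and  $3, $2, $1  →  {$0:0, $1:0, $2:10, $3:0}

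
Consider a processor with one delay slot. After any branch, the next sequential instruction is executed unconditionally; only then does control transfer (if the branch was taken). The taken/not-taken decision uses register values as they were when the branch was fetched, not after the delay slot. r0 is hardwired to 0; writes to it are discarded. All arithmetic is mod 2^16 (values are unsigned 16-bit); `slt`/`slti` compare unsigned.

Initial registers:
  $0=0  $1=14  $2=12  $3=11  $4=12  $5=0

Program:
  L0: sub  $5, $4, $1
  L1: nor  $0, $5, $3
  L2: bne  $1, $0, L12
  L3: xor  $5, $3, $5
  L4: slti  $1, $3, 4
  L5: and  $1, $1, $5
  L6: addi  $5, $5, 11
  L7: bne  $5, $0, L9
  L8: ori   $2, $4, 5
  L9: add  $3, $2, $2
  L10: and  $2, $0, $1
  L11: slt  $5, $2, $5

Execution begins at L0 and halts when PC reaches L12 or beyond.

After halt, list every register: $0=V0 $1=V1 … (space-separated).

$0=0 $1=14 $2=12 $3=11 $4=12 $5=65525

[0] sub  $5, $4, $1  →  {$0:0, $1:14, $2:12, $3:11, $4:12, $5:65534}
[1] nor  $0, $5, $3  →  {$0:0, $1:14, $2:12, $3:11, $4:12, $5:65534}
[2] bne  $1, $0, L12  →  {$0:0, $1:14, $2:12, $3:11, $4:12, $5:65534}  ⟨branch taken⟩
[3] xor  $5, $3, $5  →  {$0:0, $1:14, $2:12, $3:11, $4:12, $5:65525}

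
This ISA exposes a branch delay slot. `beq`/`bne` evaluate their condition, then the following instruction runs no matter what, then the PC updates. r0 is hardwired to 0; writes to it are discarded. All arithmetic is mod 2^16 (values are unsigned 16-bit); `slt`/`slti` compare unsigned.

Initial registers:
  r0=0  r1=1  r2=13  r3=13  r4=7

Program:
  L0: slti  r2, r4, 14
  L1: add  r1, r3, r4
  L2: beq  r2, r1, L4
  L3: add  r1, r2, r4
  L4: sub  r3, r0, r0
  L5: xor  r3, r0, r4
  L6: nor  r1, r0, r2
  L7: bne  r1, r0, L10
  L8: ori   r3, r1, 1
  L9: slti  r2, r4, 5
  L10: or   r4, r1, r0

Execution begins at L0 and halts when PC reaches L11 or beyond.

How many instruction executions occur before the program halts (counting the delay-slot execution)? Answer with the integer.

[0] slti  r2, r4, 14  →  {r0:0, r1:1, r2:1, r3:13, r4:7}
[1] add  r1, r3, r4  →  {r0:0, r1:20, r2:1, r3:13, r4:7}
[2] beq  r2, r1, L4  →  {r0:0, r1:20, r2:1, r3:13, r4:7}  ⟨branch fallthrough⟩
[3] add  r1, r2, r4  →  {r0:0, r1:8, r2:1, r3:13, r4:7}
[4] sub  r3, r0, r0  →  {r0:0, r1:8, r2:1, r3:0, r4:7}
[5] xor  r3, r0, r4  →  {r0:0, r1:8, r2:1, r3:7, r4:7}
[6] nor  r1, r0, r2  →  {r0:0, r1:65534, r2:1, r3:7, r4:7}
[7] bne  r1, r0, L10  →  {r0:0, r1:65534, r2:1, r3:7, r4:7}  ⟨branch taken⟩
[8] ori   r3, r1, 1  →  {r0:0, r1:65534, r2:1, r3:65535, r4:7}
[10] or   r4, r1, r0  →  {r0:0, r1:65534, r2:1, r3:65535, r4:65534}

10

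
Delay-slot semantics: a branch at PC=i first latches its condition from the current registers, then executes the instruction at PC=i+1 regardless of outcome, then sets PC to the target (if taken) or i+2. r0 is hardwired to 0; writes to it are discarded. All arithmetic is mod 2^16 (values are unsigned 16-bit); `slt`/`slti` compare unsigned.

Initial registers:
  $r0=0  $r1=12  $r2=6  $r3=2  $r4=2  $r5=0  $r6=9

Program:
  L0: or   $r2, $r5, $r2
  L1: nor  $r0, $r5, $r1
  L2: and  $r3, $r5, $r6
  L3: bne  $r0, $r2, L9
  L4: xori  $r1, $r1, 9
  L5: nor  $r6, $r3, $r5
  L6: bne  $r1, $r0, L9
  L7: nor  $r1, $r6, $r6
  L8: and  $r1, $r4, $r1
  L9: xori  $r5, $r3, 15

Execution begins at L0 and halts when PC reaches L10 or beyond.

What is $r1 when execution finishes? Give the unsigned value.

  step pc=0: or   $r2, $r5, $r2  regs=(0,12,6,2,2,0,9)
  step pc=1: nor  $r0, $r5, $r1  regs=(0,12,6,2,2,0,9)
  step pc=2: and  $r3, $r5, $r6  regs=(0,12,6,0,2,0,9)
  step pc=3: bne  $r0, $r2, L9  cond=T  regs=(0,12,6,0,2,0,9)
  step pc=4: xori  $r1, $r1, 9  regs=(0,5,6,0,2,0,9)
  step pc=9: xori  $r5, $r3, 15  regs=(0,5,6,0,2,15,9)

5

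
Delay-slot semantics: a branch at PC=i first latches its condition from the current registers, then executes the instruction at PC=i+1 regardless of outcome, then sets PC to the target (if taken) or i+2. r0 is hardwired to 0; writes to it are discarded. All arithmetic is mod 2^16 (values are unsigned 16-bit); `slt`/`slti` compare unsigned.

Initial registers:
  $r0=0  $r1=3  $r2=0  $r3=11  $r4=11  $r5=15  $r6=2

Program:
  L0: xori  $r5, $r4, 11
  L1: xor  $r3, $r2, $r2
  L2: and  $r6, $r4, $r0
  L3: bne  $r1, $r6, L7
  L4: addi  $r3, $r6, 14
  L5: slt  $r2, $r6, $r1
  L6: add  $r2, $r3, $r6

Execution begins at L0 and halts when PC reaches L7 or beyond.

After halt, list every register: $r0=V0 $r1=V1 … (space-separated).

  step pc=0: xori  $r5, $r4, 11  regs=(0,3,0,11,11,0,2)
  step pc=1: xor  $r3, $r2, $r2  regs=(0,3,0,0,11,0,2)
  step pc=2: and  $r6, $r4, $r0  regs=(0,3,0,0,11,0,0)
  step pc=3: bne  $r1, $r6, L7  cond=T  regs=(0,3,0,0,11,0,0)
  step pc=4: addi  $r3, $r6, 14  regs=(0,3,0,14,11,0,0)

$r0=0 $r1=3 $r2=0 $r3=14 $r4=11 $r5=0 $r6=0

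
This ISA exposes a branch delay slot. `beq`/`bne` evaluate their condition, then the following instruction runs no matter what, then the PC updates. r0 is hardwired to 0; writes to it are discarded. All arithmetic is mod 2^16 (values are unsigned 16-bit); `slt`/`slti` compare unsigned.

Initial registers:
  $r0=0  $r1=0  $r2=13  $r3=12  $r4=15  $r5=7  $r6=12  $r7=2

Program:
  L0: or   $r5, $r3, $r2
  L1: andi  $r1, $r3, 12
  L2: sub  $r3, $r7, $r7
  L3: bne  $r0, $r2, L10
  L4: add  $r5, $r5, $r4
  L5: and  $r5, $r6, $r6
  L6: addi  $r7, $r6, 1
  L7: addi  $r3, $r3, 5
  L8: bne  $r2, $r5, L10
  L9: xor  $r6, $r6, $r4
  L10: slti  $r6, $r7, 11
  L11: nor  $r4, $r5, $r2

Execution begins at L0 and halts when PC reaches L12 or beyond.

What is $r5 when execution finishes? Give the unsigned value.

28

[0] or   $r5, $r3, $r2  →  {$r0:0, $r1:0, $r2:13, $r3:12, $r4:15, $r5:13, $r6:12, $r7:2}
[1] andi  $r1, $r3, 12  →  {$r0:0, $r1:12, $r2:13, $r3:12, $r4:15, $r5:13, $r6:12, $r7:2}
[2] sub  $r3, $r7, $r7  →  {$r0:0, $r1:12, $r2:13, $r3:0, $r4:15, $r5:13, $r6:12, $r7:2}
[3] bne  $r0, $r2, L10  →  {$r0:0, $r1:12, $r2:13, $r3:0, $r4:15, $r5:13, $r6:12, $r7:2}  ⟨branch taken⟩
[4] add  $r5, $r5, $r4  →  {$r0:0, $r1:12, $r2:13, $r3:0, $r4:15, $r5:28, $r6:12, $r7:2}
[10] slti  $r6, $r7, 11  →  {$r0:0, $r1:12, $r2:13, $r3:0, $r4:15, $r5:28, $r6:1, $r7:2}
[11] nor  $r4, $r5, $r2  →  {$r0:0, $r1:12, $r2:13, $r3:0, $r4:65506, $r5:28, $r6:1, $r7:2}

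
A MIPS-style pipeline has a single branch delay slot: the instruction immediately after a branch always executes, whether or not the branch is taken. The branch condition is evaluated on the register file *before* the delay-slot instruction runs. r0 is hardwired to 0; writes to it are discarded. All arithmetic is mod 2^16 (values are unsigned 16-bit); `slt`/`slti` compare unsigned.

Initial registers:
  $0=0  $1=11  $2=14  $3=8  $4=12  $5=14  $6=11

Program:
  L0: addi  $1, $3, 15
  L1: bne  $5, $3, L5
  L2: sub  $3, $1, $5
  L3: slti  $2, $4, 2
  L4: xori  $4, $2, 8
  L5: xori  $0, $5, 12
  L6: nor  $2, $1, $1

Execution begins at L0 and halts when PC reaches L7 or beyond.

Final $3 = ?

PC=0  addi  $1, $3, 15       | $0=0 $1=23 $2=14 $3=8 $4=12 $5=14 $6=11
PC=1  bne  $5, $3, L5        | $0=0 $1=23 $2=14 $3=8 $4=12 $5=14 $6=11  [TAKEN]
PC=2  sub  $3, $1, $5        | $0=0 $1=23 $2=14 $3=9 $4=12 $5=14 $6=11
PC=5  xori  $0, $5, 12       | $0=0 $1=23 $2=14 $3=9 $4=12 $5=14 $6=11
PC=6  nor  $2, $1, $1        | $0=0 $1=23 $2=65512 $3=9 $4=12 $5=14 $6=11

9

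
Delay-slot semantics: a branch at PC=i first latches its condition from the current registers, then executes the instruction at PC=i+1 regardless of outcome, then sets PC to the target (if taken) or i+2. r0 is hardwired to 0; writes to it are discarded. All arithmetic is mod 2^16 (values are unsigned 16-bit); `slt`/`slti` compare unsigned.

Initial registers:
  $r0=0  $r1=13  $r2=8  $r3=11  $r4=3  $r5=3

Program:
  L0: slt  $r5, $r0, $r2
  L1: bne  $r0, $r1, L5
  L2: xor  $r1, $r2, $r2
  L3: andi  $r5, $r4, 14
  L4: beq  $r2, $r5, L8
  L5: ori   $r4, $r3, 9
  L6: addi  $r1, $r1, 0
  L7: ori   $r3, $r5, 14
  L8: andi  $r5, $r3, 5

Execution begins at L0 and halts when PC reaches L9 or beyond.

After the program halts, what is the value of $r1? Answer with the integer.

0

[0] slt  $r5, $r0, $r2  →  {$r0:0, $r1:13, $r2:8, $r3:11, $r4:3, $r5:1}
[1] bne  $r0, $r1, L5  →  {$r0:0, $r1:13, $r2:8, $r3:11, $r4:3, $r5:1}  ⟨branch taken⟩
[2] xor  $r1, $r2, $r2  →  {$r0:0, $r1:0, $r2:8, $r3:11, $r4:3, $r5:1}
[5] ori   $r4, $r3, 9  →  {$r0:0, $r1:0, $r2:8, $r3:11, $r4:11, $r5:1}
[6] addi  $r1, $r1, 0  →  {$r0:0, $r1:0, $r2:8, $r3:11, $r4:11, $r5:1}
[7] ori   $r3, $r5, 14  →  {$r0:0, $r1:0, $r2:8, $r3:15, $r4:11, $r5:1}
[8] andi  $r5, $r3, 5  →  {$r0:0, $r1:0, $r2:8, $r3:15, $r4:11, $r5:5}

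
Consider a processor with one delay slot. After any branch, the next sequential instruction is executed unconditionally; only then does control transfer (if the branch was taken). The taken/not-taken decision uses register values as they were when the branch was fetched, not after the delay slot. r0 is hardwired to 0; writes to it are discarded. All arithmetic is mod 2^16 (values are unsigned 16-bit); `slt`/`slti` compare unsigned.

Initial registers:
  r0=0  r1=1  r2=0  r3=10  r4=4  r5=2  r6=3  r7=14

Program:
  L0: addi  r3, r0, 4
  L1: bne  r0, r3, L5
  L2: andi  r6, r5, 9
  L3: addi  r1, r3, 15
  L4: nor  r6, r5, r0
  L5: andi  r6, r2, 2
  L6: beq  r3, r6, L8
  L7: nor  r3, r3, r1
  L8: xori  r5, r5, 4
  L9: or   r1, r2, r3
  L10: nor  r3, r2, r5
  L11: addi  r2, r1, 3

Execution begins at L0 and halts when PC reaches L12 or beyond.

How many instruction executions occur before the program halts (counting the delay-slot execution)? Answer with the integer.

10

[0] addi  r3, r0, 4  →  {r0:0, r1:1, r2:0, r3:4, r4:4, r5:2, r6:3, r7:14}
[1] bne  r0, r3, L5  →  {r0:0, r1:1, r2:0, r3:4, r4:4, r5:2, r6:3, r7:14}  ⟨branch taken⟩
[2] andi  r6, r5, 9  →  {r0:0, r1:1, r2:0, r3:4, r4:4, r5:2, r6:0, r7:14}
[5] andi  r6, r2, 2  →  {r0:0, r1:1, r2:0, r3:4, r4:4, r5:2, r6:0, r7:14}
[6] beq  r3, r6, L8  →  {r0:0, r1:1, r2:0, r3:4, r4:4, r5:2, r6:0, r7:14}  ⟨branch fallthrough⟩
[7] nor  r3, r3, r1  →  {r0:0, r1:1, r2:0, r3:65530, r4:4, r5:2, r6:0, r7:14}
[8] xori  r5, r5, 4  →  {r0:0, r1:1, r2:0, r3:65530, r4:4, r5:6, r6:0, r7:14}
[9] or   r1, r2, r3  →  {r0:0, r1:65530, r2:0, r3:65530, r4:4, r5:6, r6:0, r7:14}
[10] nor  r3, r2, r5  →  {r0:0, r1:65530, r2:0, r3:65529, r4:4, r5:6, r6:0, r7:14}
[11] addi  r2, r1, 3  →  {r0:0, r1:65530, r2:65533, r3:65529, r4:4, r5:6, r6:0, r7:14}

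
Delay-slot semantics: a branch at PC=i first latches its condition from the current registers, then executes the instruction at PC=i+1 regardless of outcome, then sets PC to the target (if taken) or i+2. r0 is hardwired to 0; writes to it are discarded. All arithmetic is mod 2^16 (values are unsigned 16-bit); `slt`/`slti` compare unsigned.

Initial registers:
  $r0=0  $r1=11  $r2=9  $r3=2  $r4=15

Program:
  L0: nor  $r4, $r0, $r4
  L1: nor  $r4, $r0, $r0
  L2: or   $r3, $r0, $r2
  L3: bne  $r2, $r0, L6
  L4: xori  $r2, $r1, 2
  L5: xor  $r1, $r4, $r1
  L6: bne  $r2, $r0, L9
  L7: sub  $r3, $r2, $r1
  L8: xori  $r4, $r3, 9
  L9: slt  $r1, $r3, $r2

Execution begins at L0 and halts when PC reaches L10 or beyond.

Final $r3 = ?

  step pc=0: nor  $r4, $r0, $r4  regs=(0,11,9,2,65520)
  step pc=1: nor  $r4, $r0, $r0  regs=(0,11,9,2,65535)
  step pc=2: or   $r3, $r0, $r2  regs=(0,11,9,9,65535)
  step pc=3: bne  $r2, $r0, L6  cond=T  regs=(0,11,9,9,65535)
  step pc=4: xori  $r2, $r1, 2  regs=(0,11,9,9,65535)
  step pc=6: bne  $r2, $r0, L9  cond=T  regs=(0,11,9,9,65535)
  step pc=7: sub  $r3, $r2, $r1  regs=(0,11,9,65534,65535)
  step pc=9: slt  $r1, $r3, $r2  regs=(0,0,9,65534,65535)

65534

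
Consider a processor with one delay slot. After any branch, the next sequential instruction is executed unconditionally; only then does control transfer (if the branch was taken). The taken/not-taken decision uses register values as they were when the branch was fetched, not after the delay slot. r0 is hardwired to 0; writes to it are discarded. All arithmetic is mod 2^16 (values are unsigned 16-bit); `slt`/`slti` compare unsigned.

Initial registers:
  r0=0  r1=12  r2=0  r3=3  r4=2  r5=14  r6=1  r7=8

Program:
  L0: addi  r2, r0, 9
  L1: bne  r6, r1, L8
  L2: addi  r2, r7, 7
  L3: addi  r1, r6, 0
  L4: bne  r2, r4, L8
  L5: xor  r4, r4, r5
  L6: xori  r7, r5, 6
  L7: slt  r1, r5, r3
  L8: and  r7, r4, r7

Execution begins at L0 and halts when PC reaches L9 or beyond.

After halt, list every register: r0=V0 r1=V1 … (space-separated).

PC=0  addi  r2, r0, 9        | r0=0 r1=12 r2=9 r3=3 r4=2 r5=14 r6=1 r7=8
PC=1  bne  r6, r1, L8        | r0=0 r1=12 r2=9 r3=3 r4=2 r5=14 r6=1 r7=8  [TAKEN]
PC=2  addi  r2, r7, 7        | r0=0 r1=12 r2=15 r3=3 r4=2 r5=14 r6=1 r7=8
PC=8  and  r7, r4, r7        | r0=0 r1=12 r2=15 r3=3 r4=2 r5=14 r6=1 r7=0

r0=0 r1=12 r2=15 r3=3 r4=2 r5=14 r6=1 r7=0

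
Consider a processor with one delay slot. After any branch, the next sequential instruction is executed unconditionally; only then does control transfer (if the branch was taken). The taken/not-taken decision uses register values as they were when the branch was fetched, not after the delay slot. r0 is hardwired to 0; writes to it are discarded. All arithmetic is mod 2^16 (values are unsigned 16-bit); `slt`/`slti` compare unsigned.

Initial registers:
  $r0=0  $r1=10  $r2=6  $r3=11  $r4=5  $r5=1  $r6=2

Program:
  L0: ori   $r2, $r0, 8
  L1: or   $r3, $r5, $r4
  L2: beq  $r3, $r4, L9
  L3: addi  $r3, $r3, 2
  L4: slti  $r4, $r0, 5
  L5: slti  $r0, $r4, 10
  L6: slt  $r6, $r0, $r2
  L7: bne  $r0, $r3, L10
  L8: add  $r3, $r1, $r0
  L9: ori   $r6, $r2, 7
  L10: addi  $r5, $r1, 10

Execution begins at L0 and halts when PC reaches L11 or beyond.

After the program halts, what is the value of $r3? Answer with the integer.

7

#0 ori   $r2, $r0, 8 ; 0/10/8/11/5/1/2
#1 or   $r3, $r5, $r4 ; 0/10/8/5/5/1/2
#2 beq  $r3, $r4, L9 ; 0/10/8/5/5/1/2 ; →target
#3 addi  $r3, $r3, 2 ; 0/10/8/7/5/1/2
#9 ori   $r6, $r2, 7 ; 0/10/8/7/5/1/15
#10 addi  $r5, $r1, 10 ; 0/10/8/7/5/20/15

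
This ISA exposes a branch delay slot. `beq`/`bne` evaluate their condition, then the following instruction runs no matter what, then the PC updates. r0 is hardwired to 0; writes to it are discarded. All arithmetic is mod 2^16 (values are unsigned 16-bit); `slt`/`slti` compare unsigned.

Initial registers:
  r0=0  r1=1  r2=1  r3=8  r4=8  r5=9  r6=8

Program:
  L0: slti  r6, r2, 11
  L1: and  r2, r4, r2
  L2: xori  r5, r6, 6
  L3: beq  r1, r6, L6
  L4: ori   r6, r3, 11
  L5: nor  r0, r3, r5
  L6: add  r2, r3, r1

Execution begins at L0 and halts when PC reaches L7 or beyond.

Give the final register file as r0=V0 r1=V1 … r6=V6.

PC=0  slti  r6, r2, 11       | r0=0 r1=1 r2=1 r3=8 r4=8 r5=9 r6=1
PC=1  and  r2, r4, r2        | r0=0 r1=1 r2=0 r3=8 r4=8 r5=9 r6=1
PC=2  xori  r5, r6, 6        | r0=0 r1=1 r2=0 r3=8 r4=8 r5=7 r6=1
PC=3  beq  r1, r6, L6        | r0=0 r1=1 r2=0 r3=8 r4=8 r5=7 r6=1  [TAKEN]
PC=4  ori   r6, r3, 11       | r0=0 r1=1 r2=0 r3=8 r4=8 r5=7 r6=11
PC=6  add  r2, r3, r1        | r0=0 r1=1 r2=9 r3=8 r4=8 r5=7 r6=11

r0=0 r1=1 r2=9 r3=8 r4=8 r5=7 r6=11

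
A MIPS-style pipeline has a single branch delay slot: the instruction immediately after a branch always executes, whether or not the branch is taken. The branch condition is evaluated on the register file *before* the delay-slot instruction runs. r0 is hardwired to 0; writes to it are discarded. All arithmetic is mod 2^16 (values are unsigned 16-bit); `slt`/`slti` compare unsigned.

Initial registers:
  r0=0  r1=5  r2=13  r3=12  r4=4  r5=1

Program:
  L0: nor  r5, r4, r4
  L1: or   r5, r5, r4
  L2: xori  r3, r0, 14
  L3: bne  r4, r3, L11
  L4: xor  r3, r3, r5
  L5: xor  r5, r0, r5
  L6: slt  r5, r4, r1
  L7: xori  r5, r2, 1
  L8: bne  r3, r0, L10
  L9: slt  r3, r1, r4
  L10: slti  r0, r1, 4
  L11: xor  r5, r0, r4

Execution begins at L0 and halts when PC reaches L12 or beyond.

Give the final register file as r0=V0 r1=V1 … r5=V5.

  step pc=0: nor  r5, r4, r4  regs=(0,5,13,12,4,65531)
  step pc=1: or   r5, r5, r4  regs=(0,5,13,12,4,65535)
  step pc=2: xori  r3, r0, 14  regs=(0,5,13,14,4,65535)
  step pc=3: bne  r4, r3, L11  cond=T  regs=(0,5,13,14,4,65535)
  step pc=4: xor  r3, r3, r5  regs=(0,5,13,65521,4,65535)
  step pc=11: xor  r5, r0, r4  regs=(0,5,13,65521,4,4)

r0=0 r1=5 r2=13 r3=65521 r4=4 r5=4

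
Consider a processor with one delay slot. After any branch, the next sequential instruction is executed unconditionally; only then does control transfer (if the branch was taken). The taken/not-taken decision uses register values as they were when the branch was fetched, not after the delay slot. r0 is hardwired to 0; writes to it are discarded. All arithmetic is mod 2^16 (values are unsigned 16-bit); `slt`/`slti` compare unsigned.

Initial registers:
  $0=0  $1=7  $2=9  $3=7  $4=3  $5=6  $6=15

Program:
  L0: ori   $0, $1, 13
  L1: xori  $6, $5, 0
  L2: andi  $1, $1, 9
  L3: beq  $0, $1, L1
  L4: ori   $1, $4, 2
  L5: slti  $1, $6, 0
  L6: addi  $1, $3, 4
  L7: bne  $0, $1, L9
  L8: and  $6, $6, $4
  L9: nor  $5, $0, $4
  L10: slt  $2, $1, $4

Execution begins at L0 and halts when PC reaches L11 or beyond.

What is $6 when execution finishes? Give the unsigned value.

2

PC=0  ori   $0, $1, 13       | $0=0 $1=7 $2=9 $3=7 $4=3 $5=6 $6=15
PC=1  xori  $6, $5, 0        | $0=0 $1=7 $2=9 $3=7 $4=3 $5=6 $6=6
PC=2  andi  $1, $1, 9        | $0=0 $1=1 $2=9 $3=7 $4=3 $5=6 $6=6
PC=3  beq  $0, $1, L1        | $0=0 $1=1 $2=9 $3=7 $4=3 $5=6 $6=6  [not taken]
PC=4  ori   $1, $4, 2        | $0=0 $1=3 $2=9 $3=7 $4=3 $5=6 $6=6
PC=5  slti  $1, $6, 0        | $0=0 $1=0 $2=9 $3=7 $4=3 $5=6 $6=6
PC=6  addi  $1, $3, 4        | $0=0 $1=11 $2=9 $3=7 $4=3 $5=6 $6=6
PC=7  bne  $0, $1, L9        | $0=0 $1=11 $2=9 $3=7 $4=3 $5=6 $6=6  [TAKEN]
PC=8  and  $6, $6, $4        | $0=0 $1=11 $2=9 $3=7 $4=3 $5=6 $6=2
PC=9  nor  $5, $0, $4        | $0=0 $1=11 $2=9 $3=7 $4=3 $5=65532 $6=2
PC=10 slt  $2, $1, $4        | $0=0 $1=11 $2=0 $3=7 $4=3 $5=65532 $6=2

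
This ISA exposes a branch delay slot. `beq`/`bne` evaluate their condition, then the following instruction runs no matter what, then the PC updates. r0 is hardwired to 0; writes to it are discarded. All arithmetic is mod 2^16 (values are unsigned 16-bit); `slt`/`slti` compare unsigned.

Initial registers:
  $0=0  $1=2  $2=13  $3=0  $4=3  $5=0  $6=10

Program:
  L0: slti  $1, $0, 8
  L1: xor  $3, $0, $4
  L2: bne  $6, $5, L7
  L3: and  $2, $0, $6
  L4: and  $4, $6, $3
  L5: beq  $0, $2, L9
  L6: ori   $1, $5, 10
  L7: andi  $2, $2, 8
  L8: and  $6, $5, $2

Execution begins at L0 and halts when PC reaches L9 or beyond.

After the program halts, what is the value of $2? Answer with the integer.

#0 slti  $1, $0, 8 ; 0/1/13/0/3/0/10
#1 xor  $3, $0, $4 ; 0/1/13/3/3/0/10
#2 bne  $6, $5, L7 ; 0/1/13/3/3/0/10 ; →target
#3 and  $2, $0, $6 ; 0/1/0/3/3/0/10
#7 andi  $2, $2, 8 ; 0/1/0/3/3/0/10
#8 and  $6, $5, $2 ; 0/1/0/3/3/0/0

0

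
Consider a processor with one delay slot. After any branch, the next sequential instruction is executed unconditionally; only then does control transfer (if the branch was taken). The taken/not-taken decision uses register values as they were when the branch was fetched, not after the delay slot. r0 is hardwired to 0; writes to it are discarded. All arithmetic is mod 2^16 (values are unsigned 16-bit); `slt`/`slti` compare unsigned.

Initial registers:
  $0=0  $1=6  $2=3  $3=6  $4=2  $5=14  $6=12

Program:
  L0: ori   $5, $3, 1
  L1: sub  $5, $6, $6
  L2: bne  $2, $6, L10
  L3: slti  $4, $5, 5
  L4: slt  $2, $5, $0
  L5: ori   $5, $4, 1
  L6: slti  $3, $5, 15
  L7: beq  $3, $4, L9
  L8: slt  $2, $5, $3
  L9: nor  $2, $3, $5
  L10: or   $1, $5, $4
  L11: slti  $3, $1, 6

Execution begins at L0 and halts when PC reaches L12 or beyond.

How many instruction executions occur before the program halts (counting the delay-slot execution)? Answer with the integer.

6

#0 ori   $5, $3, 1 ; 0/6/3/6/2/7/12
#1 sub  $5, $6, $6 ; 0/6/3/6/2/0/12
#2 bne  $2, $6, L10 ; 0/6/3/6/2/0/12 ; →target
#3 slti  $4, $5, 5 ; 0/6/3/6/1/0/12
#10 or   $1, $5, $4 ; 0/1/3/6/1/0/12
#11 slti  $3, $1, 6 ; 0/1/3/1/1/0/12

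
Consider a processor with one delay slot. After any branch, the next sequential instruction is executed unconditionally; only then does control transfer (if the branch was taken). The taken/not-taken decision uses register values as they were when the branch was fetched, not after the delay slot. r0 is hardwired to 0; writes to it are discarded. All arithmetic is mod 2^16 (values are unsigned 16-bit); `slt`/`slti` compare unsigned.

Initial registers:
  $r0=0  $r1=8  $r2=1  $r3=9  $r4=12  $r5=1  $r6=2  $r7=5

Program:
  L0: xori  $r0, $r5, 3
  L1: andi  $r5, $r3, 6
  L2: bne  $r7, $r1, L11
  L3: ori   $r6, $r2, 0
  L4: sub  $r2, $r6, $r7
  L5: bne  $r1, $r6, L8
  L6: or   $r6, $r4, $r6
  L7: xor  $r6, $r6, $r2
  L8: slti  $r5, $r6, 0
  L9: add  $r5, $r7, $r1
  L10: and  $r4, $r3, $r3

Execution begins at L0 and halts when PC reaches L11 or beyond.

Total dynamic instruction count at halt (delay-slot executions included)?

PC=0  xori  $r0, $r5, 3      | $r0=0 $r1=8 $r2=1 $r3=9 $r4=12 $r5=1 $r6=2 $r7=5
PC=1  andi  $r5, $r3, 6      | $r0=0 $r1=8 $r2=1 $r3=9 $r4=12 $r5=0 $r6=2 $r7=5
PC=2  bne  $r7, $r1, L11     | $r0=0 $r1=8 $r2=1 $r3=9 $r4=12 $r5=0 $r6=2 $r7=5  [TAKEN]
PC=3  ori   $r6, $r2, 0      | $r0=0 $r1=8 $r2=1 $r3=9 $r4=12 $r5=0 $r6=1 $r7=5

4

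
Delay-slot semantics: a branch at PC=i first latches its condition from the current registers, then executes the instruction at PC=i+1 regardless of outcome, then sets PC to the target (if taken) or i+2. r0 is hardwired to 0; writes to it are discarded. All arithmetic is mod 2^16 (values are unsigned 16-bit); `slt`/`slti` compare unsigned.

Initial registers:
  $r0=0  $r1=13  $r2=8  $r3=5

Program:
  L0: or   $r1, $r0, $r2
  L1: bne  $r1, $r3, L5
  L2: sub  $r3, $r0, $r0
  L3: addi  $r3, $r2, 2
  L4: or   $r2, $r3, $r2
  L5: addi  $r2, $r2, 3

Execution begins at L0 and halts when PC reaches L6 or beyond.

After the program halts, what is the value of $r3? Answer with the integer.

  step pc=0: or   $r1, $r0, $r2  regs=(0,8,8,5)
  step pc=1: bne  $r1, $r3, L5  cond=T  regs=(0,8,8,5)
  step pc=2: sub  $r3, $r0, $r0  regs=(0,8,8,0)
  step pc=5: addi  $r2, $r2, 3  regs=(0,8,11,0)

0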